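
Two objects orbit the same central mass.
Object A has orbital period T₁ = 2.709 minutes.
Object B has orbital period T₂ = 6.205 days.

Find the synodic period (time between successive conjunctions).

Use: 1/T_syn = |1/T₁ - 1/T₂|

Convert to SI: T₁ = 2.709 minutes = 162.54 s; T₂ = 6.205 days = 536112 s.
T_syn = |T₁ · T₂ / (T₁ − T₂)|.
T_syn = |162.54 · 536112 / (162.54 − 536112)| s ≈ 162.6 s = 2.71 minutes.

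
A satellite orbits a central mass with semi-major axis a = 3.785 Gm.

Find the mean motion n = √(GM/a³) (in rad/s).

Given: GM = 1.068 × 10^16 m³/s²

Convert to SI: a = 3.785 Gm = 3.785e+09 m.
n = √(GM / a³).
n = √(1.068e+16 / (3.785e+09)³) rad/s ≈ 4.438e-07 rad/s.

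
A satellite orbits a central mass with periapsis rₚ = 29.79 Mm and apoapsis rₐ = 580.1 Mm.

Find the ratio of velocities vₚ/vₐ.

Convert to SI: rₚ = 29.79 Mm = 2.979e+07 m; rₐ = 580.1 Mm = 5.801e+08 m.
Conservation of angular momentum gives rₚvₚ = rₐvₐ, so vₚ/vₐ = rₐ/rₚ.
vₚ/vₐ = 5.801e+08 / 2.979e+07 ≈ 19.47.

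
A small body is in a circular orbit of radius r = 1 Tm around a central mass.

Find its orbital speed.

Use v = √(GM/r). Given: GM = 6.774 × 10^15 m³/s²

Convert to SI: r = 1 Tm = 1e+12 m.
For a circular orbit, gravity supplies the centripetal force, so v = √(GM / r).
v = √(6.774e+15 / 1e+12) m/s ≈ 82.3 m/s = 82.3 m/s.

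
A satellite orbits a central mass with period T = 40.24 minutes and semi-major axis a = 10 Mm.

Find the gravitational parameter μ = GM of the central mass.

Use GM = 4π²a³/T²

Convert to SI: T = 40.24 minutes = 2414.4 s; a = 10 Mm = 1e+07 m.
GM = 4π² · a³ / T².
GM = 4π² · (1e+07)³ / (2414.4)² m³/s² ≈ 6.772e+15 m³/s² = 6.772 × 10^15 m³/s².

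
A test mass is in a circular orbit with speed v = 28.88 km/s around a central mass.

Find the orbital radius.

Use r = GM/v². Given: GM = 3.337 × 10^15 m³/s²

Convert to SI: v = 28.88 km/s = 28880 m/s.
For a circular orbit, v² = GM / r, so r = GM / v².
r = 3.337e+15 / (28880)² m ≈ 4.001e+06 m = 4.001 Mm.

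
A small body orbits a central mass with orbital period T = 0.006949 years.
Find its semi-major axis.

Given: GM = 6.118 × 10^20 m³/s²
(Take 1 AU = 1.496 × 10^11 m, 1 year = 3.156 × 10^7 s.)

Convert to SI: T = 0.006949 years = 219310 s.
Invert Kepler's third law: a = (GM · T² / (4π²))^(1/3).
Substituting T = 219310 s and GM = 6.118e+20 m³/s²:
a = (6.118e+20 · (219310)² / (4π²))^(1/3) m
a ≈ 9.067e+09 m = 0.06061 AU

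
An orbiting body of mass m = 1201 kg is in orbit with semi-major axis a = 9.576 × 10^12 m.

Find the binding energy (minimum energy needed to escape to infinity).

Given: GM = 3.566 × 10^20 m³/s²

Total orbital energy is E = −GMm/(2a); binding energy is E_bind = −E = GMm/(2a).
E_bind = 3.566e+20 · 1201 / (2 · 9.576e+12) J ≈ 2.236e+10 J = 22.36 GJ.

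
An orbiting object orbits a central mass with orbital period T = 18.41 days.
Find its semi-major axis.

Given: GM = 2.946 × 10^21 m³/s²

Convert to SI: T = 18.41 days = 1.59062e+06 s.
Invert Kepler's third law: a = (GM · T² / (4π²))^(1/3).
Substituting T = 1.59062e+06 s and GM = 2.946e+21 m³/s²:
a = (2.946e+21 · (1.59062e+06)² / (4π²))^(1/3) m
a ≈ 5.737e+10 m = 57.37 Gm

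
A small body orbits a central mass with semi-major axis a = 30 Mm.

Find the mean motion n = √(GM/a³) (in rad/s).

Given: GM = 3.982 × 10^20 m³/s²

Convert to SI: a = 30 Mm = 3e+07 m.
n = √(GM / a³).
n = √(3.982e+20 / (3e+07)³) rad/s ≈ 0.1214 rad/s.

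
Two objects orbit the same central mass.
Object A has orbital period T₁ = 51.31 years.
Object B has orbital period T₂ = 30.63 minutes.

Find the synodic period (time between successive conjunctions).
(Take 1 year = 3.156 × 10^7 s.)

Convert to SI: T₁ = 51.31 years = 1.61934e+09 s; T₂ = 30.63 minutes = 1837.8 s.
T_syn = |T₁ · T₂ / (T₁ − T₂)|.
T_syn = |1.61934e+09 · 1837.8 / (1.61934e+09 − 1837.8)| s ≈ 1838 s = 30.63 minutes.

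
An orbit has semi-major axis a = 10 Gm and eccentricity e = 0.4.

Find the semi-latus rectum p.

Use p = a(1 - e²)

Convert to SI: a = 10 Gm = 1e+10 m.
p = a (1 − e²).
p = 1e+10 · (1 − (0.4)²) = 1e+10 · 0.84 ≈ 8.4e+09 m = 8.4 Gm.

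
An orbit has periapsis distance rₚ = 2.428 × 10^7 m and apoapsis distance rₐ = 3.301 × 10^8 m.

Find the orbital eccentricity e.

e = (rₐ − rₚ) / (rₐ + rₚ).
e = (3.301e+08 − 2.428e+07) / (3.301e+08 + 2.428e+07) = 3.0582e+08 / 3.5438e+08 ≈ 0.863.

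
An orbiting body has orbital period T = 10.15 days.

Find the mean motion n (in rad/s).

Convert to SI: T = 10.15 days = 876960 s.
n = 2π / T.
n = 2π / 876960 s ≈ 7.165e-06 rad/s.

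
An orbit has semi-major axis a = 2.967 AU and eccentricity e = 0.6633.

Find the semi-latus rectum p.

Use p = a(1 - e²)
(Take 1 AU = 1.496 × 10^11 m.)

Convert to SI: a = 2.967 AU = 4.43863e+11 m.
p = a (1 − e²).
p = 4.43863e+11 · (1 − (0.6633)²) = 4.43863e+11 · 0.560033 ≈ 2.486e+11 m = 1.662 AU.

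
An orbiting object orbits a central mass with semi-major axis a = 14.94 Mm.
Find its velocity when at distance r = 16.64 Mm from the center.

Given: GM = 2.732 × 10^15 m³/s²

Convert to SI: a = 14.94 Mm = 1.494e+07 m; r = 16.64 Mm = 1.664e+07 m.
Vis-viva: v = √(GM · (2/r − 1/a)).
2/r − 1/a = 2/1.664e+07 − 1/1.494e+07 = 5.32579e-08 m⁻¹.
v = √(2.732e+15 · 5.32579e-08) m/s ≈ 1.206e+04 m/s = 12.06 km/s.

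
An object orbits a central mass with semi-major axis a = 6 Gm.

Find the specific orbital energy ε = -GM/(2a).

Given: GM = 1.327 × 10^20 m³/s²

Convert to SI: a = 6 Gm = 6e+09 m.
ε = −GM / (2a).
ε = −1.327e+20 / (2 · 6e+09) J/kg ≈ -1.106e+10 J/kg = -11.06 GJ/kg.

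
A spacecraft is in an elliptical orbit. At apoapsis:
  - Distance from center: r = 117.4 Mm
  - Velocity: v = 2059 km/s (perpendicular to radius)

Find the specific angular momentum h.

Convert to SI: r = 117.4 Mm = 1.174e+08 m; v = 2059 km/s = 2.059e+06 m/s.
With v perpendicular to r, h = r · v.
h = 1.174e+08 · 2.059e+06 m²/s ≈ 2.417e+14 m²/s.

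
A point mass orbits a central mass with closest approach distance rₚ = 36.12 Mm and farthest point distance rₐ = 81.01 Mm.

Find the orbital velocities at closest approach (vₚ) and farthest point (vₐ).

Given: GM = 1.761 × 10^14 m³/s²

Convert to SI: rₚ = 36.12 Mm = 3.612e+07 m; rₐ = 81.01 Mm = 8.101e+07 m.
Use the vis-viva equation v² = GM(2/r − 1/a) with a = (rₚ + rₐ)/2 = (3.612e+07 + 8.101e+07)/2 = 5.8565e+07 m.
vₚ = √(GM · (2/rₚ − 1/a)) = √(1.761e+14 · (2/3.612e+07 − 1/5.8565e+07)) m/s ≈ 2597 m/s = 2.597 km/s.
vₐ = √(GM · (2/rₐ − 1/a)) = √(1.761e+14 · (2/8.101e+07 − 1/5.8565e+07)) m/s ≈ 1158 m/s = 1.158 km/s.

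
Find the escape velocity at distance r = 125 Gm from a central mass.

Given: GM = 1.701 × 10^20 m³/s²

Convert to SI: r = 125 Gm = 1.25e+11 m.
Escape velocity comes from setting total energy to zero: ½v² − GM/r = 0 ⇒ v_esc = √(2GM / r).
v_esc = √(2 · 1.701e+20 / 1.25e+11) m/s ≈ 5.217e+04 m/s = 52.17 km/s.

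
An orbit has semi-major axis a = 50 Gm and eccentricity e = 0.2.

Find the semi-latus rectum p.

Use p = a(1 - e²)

Convert to SI: a = 50 Gm = 5e+10 m.
p = a (1 − e²).
p = 5e+10 · (1 − (0.2)²) = 5e+10 · 0.96 ≈ 4.8e+10 m = 48 Gm.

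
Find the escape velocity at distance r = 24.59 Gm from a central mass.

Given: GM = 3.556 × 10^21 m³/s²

Convert to SI: r = 24.59 Gm = 2.459e+10 m.
Escape velocity comes from setting total energy to zero: ½v² − GM/r = 0 ⇒ v_esc = √(2GM / r).
v_esc = √(2 · 3.556e+21 / 2.459e+10) m/s ≈ 5.378e+05 m/s = 537.8 km/s.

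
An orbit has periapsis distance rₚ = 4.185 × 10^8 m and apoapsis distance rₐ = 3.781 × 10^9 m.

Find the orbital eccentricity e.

e = (rₐ − rₚ) / (rₐ + rₚ).
e = (3.781e+09 − 4.185e+08) / (3.781e+09 + 4.185e+08) = 3.3625e+09 / 4.1995e+09 ≈ 0.8007.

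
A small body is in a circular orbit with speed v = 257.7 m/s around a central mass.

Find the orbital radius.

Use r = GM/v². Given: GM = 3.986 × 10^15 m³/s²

For a circular orbit, v² = GM / r, so r = GM / v².
r = 3.986e+15 / (257.7)² m ≈ 6.002e+10 m = 60.02 Gm.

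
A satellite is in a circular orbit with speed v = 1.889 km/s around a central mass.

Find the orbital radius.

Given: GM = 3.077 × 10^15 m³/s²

Convert to SI: v = 1.889 km/s = 1889 m/s.
For a circular orbit, v² = GM / r, so r = GM / v².
r = 3.077e+15 / (1889)² m ≈ 8.623e+08 m = 8.623 × 10^8 m.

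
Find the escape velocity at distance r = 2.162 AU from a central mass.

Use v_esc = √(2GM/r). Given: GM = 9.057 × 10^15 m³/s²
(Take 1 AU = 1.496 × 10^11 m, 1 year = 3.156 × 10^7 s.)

Convert to SI: r = 2.162 AU = 3.23435e+11 m.
Escape velocity comes from setting total energy to zero: ½v² − GM/r = 0 ⇒ v_esc = √(2GM / r).
v_esc = √(2 · 9.057e+15 / 3.23435e+11) m/s ≈ 236.7 m/s = 0.04993 AU/year.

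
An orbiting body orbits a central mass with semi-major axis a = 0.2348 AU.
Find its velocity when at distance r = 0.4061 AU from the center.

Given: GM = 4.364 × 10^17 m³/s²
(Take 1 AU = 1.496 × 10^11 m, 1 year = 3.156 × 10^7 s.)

Convert to SI: a = 0.2348 AU = 3.51261e+10 m; r = 0.4061 AU = 6.07526e+10 m.
Vis-viva: v = √(GM · (2/r − 1/a)).
2/r − 1/a = 2/6.07526e+10 − 1/3.51261e+10 = 4.45155e-12 m⁻¹.
v = √(4.364e+17 · 4.45155e-12) m/s ≈ 1394 m/s = 0.294 AU/year.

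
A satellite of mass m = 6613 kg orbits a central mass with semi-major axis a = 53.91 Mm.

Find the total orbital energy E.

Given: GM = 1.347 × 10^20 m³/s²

Convert to SI: a = 53.91 Mm = 5.391e+07 m.
E = −GMm / (2a).
E = −1.347e+20 · 6613 / (2 · 5.391e+07) J ≈ -8.262e+15 J = -8.262 PJ.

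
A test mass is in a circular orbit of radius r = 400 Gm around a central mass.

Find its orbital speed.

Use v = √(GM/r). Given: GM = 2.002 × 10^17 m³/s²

Convert to SI: r = 400 Gm = 4e+11 m.
For a circular orbit, gravity supplies the centripetal force, so v = √(GM / r).
v = √(2.002e+17 / 4e+11) m/s ≈ 707.5 m/s = 707.5 m/s.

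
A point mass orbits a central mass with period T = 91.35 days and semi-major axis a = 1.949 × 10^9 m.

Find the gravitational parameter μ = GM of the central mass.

Convert to SI: T = 91.35 days = 7.89264e+06 s.
GM = 4π² · a³ / T².
GM = 4π² · (1.949e+09)³ / (7.89264e+06)² m³/s² ≈ 4.692e+15 m³/s² = 4.692 × 10^15 m³/s².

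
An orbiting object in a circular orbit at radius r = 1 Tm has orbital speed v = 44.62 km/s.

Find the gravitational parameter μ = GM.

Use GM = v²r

Convert to SI: r = 1 Tm = 1e+12 m; v = 44.62 km/s = 44620 m/s.
For a circular orbit v² = GM/r, so GM = v² · r.
GM = (44620)² · 1e+12 m³/s² ≈ 1.991e+21 m³/s² = 1.991 × 10^21 m³/s².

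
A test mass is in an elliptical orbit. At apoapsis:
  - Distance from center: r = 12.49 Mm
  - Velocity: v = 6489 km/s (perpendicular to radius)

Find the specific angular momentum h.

Convert to SI: r = 12.49 Mm = 1.249e+07 m; v = 6489 km/s = 6.489e+06 m/s.
With v perpendicular to r, h = r · v.
h = 1.249e+07 · 6.489e+06 m²/s ≈ 8.105e+13 m²/s.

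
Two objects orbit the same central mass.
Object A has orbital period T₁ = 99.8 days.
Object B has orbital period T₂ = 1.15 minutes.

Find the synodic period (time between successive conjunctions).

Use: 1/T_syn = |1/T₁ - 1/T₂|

Convert to SI: T₁ = 99.8 days = 8.62272e+06 s; T₂ = 1.15 minutes = 69 s.
T_syn = |T₁ · T₂ / (T₁ − T₂)|.
T_syn = |8.62272e+06 · 69 / (8.62272e+06 − 69)| s ≈ 69 s = 1.15 minutes.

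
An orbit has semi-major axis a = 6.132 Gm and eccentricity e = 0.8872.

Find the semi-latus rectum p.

Convert to SI: a = 6.132 Gm = 6.132e+09 m.
p = a (1 − e²).
p = 6.132e+09 · (1 − (0.8872)²) = 6.132e+09 · 0.212876 ≈ 1.305e+09 m = 1.305 Gm.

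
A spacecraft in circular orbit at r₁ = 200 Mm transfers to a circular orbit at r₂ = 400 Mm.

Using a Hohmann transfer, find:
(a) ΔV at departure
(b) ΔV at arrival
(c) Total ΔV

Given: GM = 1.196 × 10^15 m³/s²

Convert to SI: r₁ = 200 Mm = 2e+08 m; r₂ = 400 Mm = 4e+08 m.
Transfer semi-major axis: a_t = (r₁ + r₂)/2 = (2e+08 + 4e+08)/2 = 3e+08 m.
Circular speeds: v₁ = √(GM/r₁) = 2445.4 m/s, v₂ = √(GM/r₂) = 1729.16 m/s.
Transfer speeds (vis-viva v² = GM(2/r − 1/a_t)): v₁ᵗ = 2823.71 m/s, v₂ᵗ = 1411.85 m/s.
(a) ΔV₁ = |v₁ᵗ − v₁| ≈ 378.3 m/s = 378.3 m/s.
(b) ΔV₂ = |v₂ − v₂ᵗ| ≈ 317.3 m/s = 317.3 m/s.
(c) ΔV_total = ΔV₁ + ΔV₂ ≈ 695.6 m/s = 695.6 m/s.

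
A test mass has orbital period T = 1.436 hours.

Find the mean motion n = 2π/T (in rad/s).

Convert to SI: T = 1.436 hours = 5169.6 s.
n = 2π / T.
n = 2π / 5169.6 s ≈ 0.001215 rad/s.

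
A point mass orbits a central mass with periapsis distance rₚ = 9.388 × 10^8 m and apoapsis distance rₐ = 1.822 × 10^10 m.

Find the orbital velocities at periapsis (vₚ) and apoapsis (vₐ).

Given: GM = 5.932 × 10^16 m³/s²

Use the vis-viva equation v² = GM(2/r − 1/a) with a = (rₚ + rₐ)/2 = (9.388e+08 + 1.822e+10)/2 = 9.5794e+09 m.
vₚ = √(GM · (2/rₚ − 1/a)) = √(5.932e+16 · (2/9.388e+08 − 1/9.5794e+09)) m/s ≈ 1.096e+04 m/s = 10.96 km/s.
vₐ = √(GM · (2/rₐ − 1/a)) = √(5.932e+16 · (2/1.822e+10 − 1/9.5794e+09)) m/s ≈ 564.9 m/s = 564.9 m/s.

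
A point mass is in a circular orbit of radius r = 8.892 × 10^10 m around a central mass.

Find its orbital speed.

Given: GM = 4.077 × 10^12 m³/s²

For a circular orbit, gravity supplies the centripetal force, so v = √(GM / r).
v = √(4.077e+12 / 8.892e+10) m/s ≈ 6.771 m/s = 6.771 m/s.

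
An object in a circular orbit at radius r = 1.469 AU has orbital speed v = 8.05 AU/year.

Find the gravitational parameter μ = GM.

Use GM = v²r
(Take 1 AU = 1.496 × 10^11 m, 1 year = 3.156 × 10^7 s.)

Convert to SI: r = 1.469 AU = 2.19762e+11 m; v = 8.05 AU/year = 38158.4 m/s.
For a circular orbit v² = GM/r, so GM = v² · r.
GM = (38158.4)² · 2.19762e+11 m³/s² ≈ 3.2e+20 m³/s² = 3.2 × 10^20 m³/s².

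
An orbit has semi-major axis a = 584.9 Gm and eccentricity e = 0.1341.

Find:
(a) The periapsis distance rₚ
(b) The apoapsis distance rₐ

Convert to SI: a = 584.9 Gm = 5.849e+11 m.
(a) rₚ = a(1 − e) = 5.849e+11 · (1 − 0.1341) = 5.849e+11 · 0.8659 ≈ 5.065e+11 m = 506.5 Gm.
(b) rₐ = a(1 + e) = 5.849e+11 · (1 + 0.1341) = 5.849e+11 · 1.1341 ≈ 6.633e+11 m = 663.3 Gm.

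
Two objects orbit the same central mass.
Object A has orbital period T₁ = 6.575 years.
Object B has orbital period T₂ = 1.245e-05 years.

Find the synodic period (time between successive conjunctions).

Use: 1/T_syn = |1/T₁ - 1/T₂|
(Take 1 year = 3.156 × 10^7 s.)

Convert to SI: T₁ = 6.575 years = 2.07507e+08 s; T₂ = 1.245e-05 years = 392.922 s.
T_syn = |T₁ · T₂ / (T₁ − T₂)|.
T_syn = |2.07507e+08 · 392.922 / (2.07507e+08 − 392.922)| s ≈ 392.9 s = 1.245e-05 years.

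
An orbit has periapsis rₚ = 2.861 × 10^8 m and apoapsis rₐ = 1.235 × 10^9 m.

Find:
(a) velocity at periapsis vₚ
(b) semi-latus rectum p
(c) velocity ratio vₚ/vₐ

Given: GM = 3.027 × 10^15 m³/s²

(a) With a = (rₚ + rₐ)/2 = 7.6055e+08 m, vₚ = √(GM (2/rₚ − 1/a)) = √(3.027e+15 · (2/2.861e+08 − 1/7.6055e+08)) m/s ≈ 4145 m/s
(b) From a = (rₚ + rₐ)/2 = 7.6055e+08 m and e = (rₐ − rₚ)/(rₐ + rₚ) = 0.623825, p = a(1 − e²) = 7.6055e+08 · (1 − (0.623825)²) ≈ 4.646e+08 m
(c) Conservation of angular momentum (rₚvₚ = rₐvₐ) gives vₚ/vₐ = rₐ/rₚ = 1.235e+09/2.861e+08 ≈ 4.317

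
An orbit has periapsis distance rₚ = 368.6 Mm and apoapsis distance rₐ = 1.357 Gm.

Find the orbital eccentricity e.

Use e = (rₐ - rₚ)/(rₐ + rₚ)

Convert to SI: rₚ = 368.6 Mm = 3.686e+08 m; rₐ = 1.357 Gm = 1.357e+09 m.
e = (rₐ − rₚ) / (rₐ + rₚ).
e = (1.357e+09 − 3.686e+08) / (1.357e+09 + 3.686e+08) = 9.884e+08 / 1.7256e+09 ≈ 0.5728.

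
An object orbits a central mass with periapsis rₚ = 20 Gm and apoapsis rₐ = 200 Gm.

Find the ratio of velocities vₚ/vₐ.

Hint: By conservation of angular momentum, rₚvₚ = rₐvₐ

Convert to SI: rₚ = 20 Gm = 2e+10 m; rₐ = 200 Gm = 2e+11 m.
Conservation of angular momentum gives rₚvₚ = rₐvₐ, so vₚ/vₐ = rₐ/rₚ.
vₚ/vₐ = 2e+11 / 2e+10 ≈ 10.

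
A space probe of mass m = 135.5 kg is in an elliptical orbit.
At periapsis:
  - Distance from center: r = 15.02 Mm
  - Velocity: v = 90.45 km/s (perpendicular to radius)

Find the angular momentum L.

Convert to SI: r = 15.02 Mm = 1.502e+07 m; v = 90.45 km/s = 90450 m/s.
Since v is perpendicular to r, L = m · v · r.
L = 135.5 · 90450 · 1.502e+07 kg·m²/s ≈ 1.841e+14 kg·m²/s.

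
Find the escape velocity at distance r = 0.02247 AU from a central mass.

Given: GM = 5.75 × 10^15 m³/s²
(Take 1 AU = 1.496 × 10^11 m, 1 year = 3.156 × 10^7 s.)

Convert to SI: r = 0.02247 AU = 3.36151e+09 m.
Escape velocity comes from setting total energy to zero: ½v² − GM/r = 0 ⇒ v_esc = √(2GM / r).
v_esc = √(2 · 5.75e+15 / 3.36151e+09) m/s ≈ 1850 m/s = 0.3902 AU/year.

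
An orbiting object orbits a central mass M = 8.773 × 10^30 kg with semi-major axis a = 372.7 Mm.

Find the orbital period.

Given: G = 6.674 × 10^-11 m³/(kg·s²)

Convert to SI: a = 372.7 Mm = 3.727e+08 m.
GM = G · M = 6.674e-11 · 8.773e+30 = 5.8551e+20 m³/s².
Kepler's third law: T = 2π √(a³ / GM).
Substituting a = 3.727e+08 m and GM = 5.8551e+20 m³/s²:
T = 2π √((3.727e+08)³ / 5.8551e+20) s
T ≈ 1868 s = 31.14 minutes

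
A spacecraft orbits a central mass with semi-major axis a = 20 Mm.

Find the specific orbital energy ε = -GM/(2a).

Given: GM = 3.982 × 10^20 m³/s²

Convert to SI: a = 20 Mm = 2e+07 m.
ε = −GM / (2a).
ε = −3.982e+20 / (2 · 2e+07) J/kg ≈ -9.955e+12 J/kg = -9955 GJ/kg.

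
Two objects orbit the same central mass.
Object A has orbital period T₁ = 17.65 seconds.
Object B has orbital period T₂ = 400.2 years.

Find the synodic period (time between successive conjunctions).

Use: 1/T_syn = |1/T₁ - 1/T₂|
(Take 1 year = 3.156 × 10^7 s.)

Convert to SI: T₂ = 400.2 years = 1.26303e+10 s.
T_syn = |T₁ · T₂ / (T₁ − T₂)|.
T_syn = |17.65 · 1.26303e+10 / (17.65 − 1.26303e+10)| s ≈ 17.65 s = 17.65 seconds.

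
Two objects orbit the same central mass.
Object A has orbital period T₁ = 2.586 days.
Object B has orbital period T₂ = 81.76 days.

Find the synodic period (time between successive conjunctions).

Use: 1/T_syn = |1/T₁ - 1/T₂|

Convert to SI: T₁ = 2.586 days = 223430 s; T₂ = 81.76 days = 7.06406e+06 s.
T_syn = |T₁ · T₂ / (T₁ − T₂)|.
T_syn = |223430 · 7.06406e+06 / (223430 − 7.06406e+06)| s ≈ 2.307e+05 s = 2.67 days.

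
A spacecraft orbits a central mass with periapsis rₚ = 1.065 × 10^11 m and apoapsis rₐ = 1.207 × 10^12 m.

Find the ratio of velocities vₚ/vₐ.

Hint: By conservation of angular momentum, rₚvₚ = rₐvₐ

Conservation of angular momentum gives rₚvₚ = rₐvₐ, so vₚ/vₐ = rₐ/rₚ.
vₚ/vₐ = 1.207e+12 / 1.065e+11 ≈ 11.33.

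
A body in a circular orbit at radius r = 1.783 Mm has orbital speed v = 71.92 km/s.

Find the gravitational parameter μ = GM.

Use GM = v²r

Convert to SI: r = 1.783 Mm = 1.783e+06 m; v = 71.92 km/s = 71920 m/s.
For a circular orbit v² = GM/r, so GM = v² · r.
GM = (71920)² · 1.783e+06 m³/s² ≈ 9.223e+15 m³/s² = 9.223 × 10^15 m³/s².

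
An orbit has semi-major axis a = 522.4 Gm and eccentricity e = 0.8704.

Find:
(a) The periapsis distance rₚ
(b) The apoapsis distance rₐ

Convert to SI: a = 522.4 Gm = 5.224e+11 m.
(a) rₚ = a(1 − e) = 5.224e+11 · (1 − 0.8704) = 5.224e+11 · 0.1296 ≈ 6.77e+10 m = 67.7 Gm.
(b) rₐ = a(1 + e) = 5.224e+11 · (1 + 0.8704) = 5.224e+11 · 1.8704 ≈ 9.771e+11 m = 977.1 Gm.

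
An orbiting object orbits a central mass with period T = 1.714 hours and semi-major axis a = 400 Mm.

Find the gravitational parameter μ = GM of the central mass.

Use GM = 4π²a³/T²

Convert to SI: T = 1.714 hours = 6170.4 s; a = 400 Mm = 4e+08 m.
GM = 4π² · a³ / T².
GM = 4π² · (4e+08)³ / (6170.4)² m³/s² ≈ 6.636e+19 m³/s² = 6.636 × 10^19 m³/s².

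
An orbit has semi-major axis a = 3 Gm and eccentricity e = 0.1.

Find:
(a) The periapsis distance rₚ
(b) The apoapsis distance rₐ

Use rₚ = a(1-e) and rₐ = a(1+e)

Convert to SI: a = 3 Gm = 3e+09 m.
(a) rₚ = a(1 − e) = 3e+09 · (1 − 0.1) = 3e+09 · 0.9 ≈ 2.7e+09 m = 2.7 Gm.
(b) rₐ = a(1 + e) = 3e+09 · (1 + 0.1) = 3e+09 · 1.1 ≈ 3.3e+09 m = 3.3 Gm.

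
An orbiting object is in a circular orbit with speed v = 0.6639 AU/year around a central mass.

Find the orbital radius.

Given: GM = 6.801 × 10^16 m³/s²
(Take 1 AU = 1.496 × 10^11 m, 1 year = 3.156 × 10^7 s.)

Convert to SI: v = 0.6639 AU/year = 3147 m/s.
For a circular orbit, v² = GM / r, so r = GM / v².
r = 6.801e+16 / (3147)² m ≈ 6.867e+09 m = 0.0459 AU.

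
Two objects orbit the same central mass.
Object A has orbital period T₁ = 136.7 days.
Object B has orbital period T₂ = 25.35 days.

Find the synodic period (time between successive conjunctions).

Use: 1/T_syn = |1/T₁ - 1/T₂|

Convert to SI: T₁ = 136.7 days = 1.18109e+07 s; T₂ = 25.35 days = 2.19024e+06 s.
T_syn = |T₁ · T₂ / (T₁ − T₂)|.
T_syn = |1.18109e+07 · 2.19024e+06 / (1.18109e+07 − 2.19024e+06)| s ≈ 2.689e+06 s = 31.12 days.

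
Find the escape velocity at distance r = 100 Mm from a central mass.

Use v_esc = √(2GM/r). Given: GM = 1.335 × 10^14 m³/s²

Convert to SI: r = 100 Mm = 1e+08 m.
Escape velocity comes from setting total energy to zero: ½v² − GM/r = 0 ⇒ v_esc = √(2GM / r).
v_esc = √(2 · 1.335e+14 / 1e+08) m/s ≈ 1634 m/s = 1.634 km/s.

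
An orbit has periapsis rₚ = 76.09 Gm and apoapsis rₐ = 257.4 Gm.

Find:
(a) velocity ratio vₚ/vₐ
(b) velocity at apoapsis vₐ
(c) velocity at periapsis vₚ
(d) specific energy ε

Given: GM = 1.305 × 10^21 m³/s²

Convert to SI: rₚ = 76.09 Gm = 7.609e+10 m; rₐ = 257.4 Gm = 2.574e+11 m.
(a) Conservation of angular momentum (rₚvₚ = rₐvₐ) gives vₚ/vₐ = rₐ/rₚ = 2.574e+11/7.609e+10 ≈ 3.383
(b) With a = (rₚ + rₐ)/2 = 1.66745e+11 m, vₐ = √(GM (2/rₐ − 1/a)) = √(1.305e+21 · (2/2.574e+11 − 1/1.66745e+11)) m/s ≈ 4.81e+04 m/s
(c) With a = (rₚ + rₐ)/2 = 1.66745e+11 m, vₚ = √(GM (2/rₚ − 1/a)) = √(1.305e+21 · (2/7.609e+10 − 1/1.66745e+11)) m/s ≈ 1.627e+05 m/s
(d) With a = (rₚ + rₐ)/2 = 1.66745e+11 m, ε = −GM/(2a) = −1.305e+21/(2 · 1.66745e+11) J/kg ≈ -3.913e+09 J/kg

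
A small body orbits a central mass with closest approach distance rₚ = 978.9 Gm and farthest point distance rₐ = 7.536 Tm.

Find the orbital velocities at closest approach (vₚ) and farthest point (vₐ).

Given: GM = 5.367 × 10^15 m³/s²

Convert to SI: rₚ = 978.9 Gm = 9.789e+11 m; rₐ = 7.536 Tm = 7.536e+12 m.
Use the vis-viva equation v² = GM(2/r − 1/a) with a = (rₚ + rₐ)/2 = (9.789e+11 + 7.536e+12)/2 = 4.25745e+12 m.
vₚ = √(GM · (2/rₚ − 1/a)) = √(5.367e+15 · (2/9.789e+11 − 1/4.25745e+12)) m/s ≈ 98.51 m/s = 98.51 m/s.
vₐ = √(GM · (2/rₐ − 1/a)) = √(5.367e+15 · (2/7.536e+12 − 1/4.25745e+12)) m/s ≈ 12.8 m/s = 12.8 m/s.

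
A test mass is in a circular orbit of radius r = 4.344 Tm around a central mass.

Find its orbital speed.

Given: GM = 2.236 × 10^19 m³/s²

Convert to SI: r = 4.344 Tm = 4.344e+12 m.
For a circular orbit, gravity supplies the centripetal force, so v = √(GM / r).
v = √(2.236e+19 / 4.344e+12) m/s ≈ 2269 m/s = 2.269 km/s.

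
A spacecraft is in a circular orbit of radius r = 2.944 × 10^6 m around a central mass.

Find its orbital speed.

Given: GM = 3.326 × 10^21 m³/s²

For a circular orbit, gravity supplies the centripetal force, so v = √(GM / r).
v = √(3.326e+21 / 2.944e+06) m/s ≈ 3.361e+07 m/s = 3.361e+04 km/s.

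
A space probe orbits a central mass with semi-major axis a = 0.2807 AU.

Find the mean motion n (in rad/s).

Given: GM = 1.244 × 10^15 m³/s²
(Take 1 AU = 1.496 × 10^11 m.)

Convert to SI: a = 0.2807 AU = 4.19927e+10 m.
n = √(GM / a³).
n = √(1.244e+15 / (4.19927e+10)³) rad/s ≈ 4.099e-09 rad/s.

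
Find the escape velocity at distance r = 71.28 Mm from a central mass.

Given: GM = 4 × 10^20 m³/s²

Convert to SI: r = 71.28 Mm = 7.128e+07 m.
Escape velocity comes from setting total energy to zero: ½v² − GM/r = 0 ⇒ v_esc = √(2GM / r).
v_esc = √(2 · 4e+20 / 7.128e+07) m/s ≈ 3.35e+06 m/s = 3350 km/s.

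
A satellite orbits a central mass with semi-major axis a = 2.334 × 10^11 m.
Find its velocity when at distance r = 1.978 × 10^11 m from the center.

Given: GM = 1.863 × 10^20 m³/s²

Vis-viva: v = √(GM · (2/r − 1/a)).
2/r − 1/a = 2/1.978e+11 − 1/2.334e+11 = 5.82673e-12 m⁻¹.
v = √(1.863e+20 · 5.82673e-12) m/s ≈ 3.295e+04 m/s = 32.95 km/s.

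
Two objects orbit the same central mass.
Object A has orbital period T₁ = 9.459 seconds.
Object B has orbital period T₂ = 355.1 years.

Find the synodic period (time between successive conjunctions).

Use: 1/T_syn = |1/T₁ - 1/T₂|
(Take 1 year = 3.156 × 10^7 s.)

Convert to SI: T₂ = 355.1 years = 1.1207e+10 s.
T_syn = |T₁ · T₂ / (T₁ − T₂)|.
T_syn = |9.459 · 1.1207e+10 / (9.459 − 1.1207e+10)| s ≈ 9.459 s = 9.459 seconds.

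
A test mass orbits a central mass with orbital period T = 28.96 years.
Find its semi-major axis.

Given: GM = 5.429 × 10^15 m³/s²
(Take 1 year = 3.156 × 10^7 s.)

Convert to SI: T = 28.96 years = 9.13978e+08 s.
Invert Kepler's third law: a = (GM · T² / (4π²))^(1/3).
Substituting T = 9.13978e+08 s and GM = 5.429e+15 m³/s²:
a = (5.429e+15 · (9.13978e+08)² / (4π²))^(1/3) m
a ≈ 4.861e+10 m = 4.861 × 10^10 m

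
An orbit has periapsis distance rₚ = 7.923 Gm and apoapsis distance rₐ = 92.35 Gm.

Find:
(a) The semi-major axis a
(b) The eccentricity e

Convert to SI: rₚ = 7.923 Gm = 7.923e+09 m; rₐ = 92.35 Gm = 9.235e+10 m.
(a) a = (rₚ + rₐ) / 2 = (7.923e+09 + 9.235e+10) / 2 ≈ 5.014e+10 m = 50.14 Gm.
(b) e = (rₐ − rₚ) / (rₐ + rₚ) = (9.235e+10 − 7.923e+09) / (9.235e+10 + 7.923e+09) ≈ 0.842.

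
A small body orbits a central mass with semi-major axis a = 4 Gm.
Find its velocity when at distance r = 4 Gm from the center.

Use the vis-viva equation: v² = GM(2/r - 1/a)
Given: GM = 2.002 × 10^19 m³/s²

Convert to SI: a = 4 Gm = 4e+09 m; r = 4 Gm = 4e+09 m.
Vis-viva: v = √(GM · (2/r − 1/a)).
2/r − 1/a = 2/4e+09 − 1/4e+09 = 2.5e-10 m⁻¹.
v = √(2.002e+19 · 2.5e-10) m/s ≈ 7.075e+04 m/s = 70.75 km/s.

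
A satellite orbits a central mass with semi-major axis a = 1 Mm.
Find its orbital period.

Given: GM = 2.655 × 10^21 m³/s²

Convert to SI: a = 1 Mm = 1e+06 m.
Kepler's third law: T = 2π √(a³ / GM).
Substituting a = 1e+06 m and GM = 2.655e+21 m³/s²:
T = 2π √((1e+06)³ / 2.655e+21) s
T ≈ 0.1219 s = 0.1219 seconds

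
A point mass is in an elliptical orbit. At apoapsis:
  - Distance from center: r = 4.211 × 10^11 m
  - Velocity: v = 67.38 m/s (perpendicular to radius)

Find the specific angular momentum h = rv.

With v perpendicular to r, h = r · v.
h = 4.211e+11 · 67.38 m²/s ≈ 2.837e+13 m²/s.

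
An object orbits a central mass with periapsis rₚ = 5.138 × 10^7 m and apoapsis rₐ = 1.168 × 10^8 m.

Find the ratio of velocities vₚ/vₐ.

Conservation of angular momentum gives rₚvₚ = rₐvₐ, so vₚ/vₐ = rₐ/rₚ.
vₚ/vₐ = 1.168e+08 / 5.138e+07 ≈ 2.273.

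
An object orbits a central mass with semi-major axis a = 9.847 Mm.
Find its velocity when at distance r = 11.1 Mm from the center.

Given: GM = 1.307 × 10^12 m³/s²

Convert to SI: a = 9.847 Mm = 9.847e+06 m; r = 11.1 Mm = 1.11e+07 m.
Vis-viva: v = √(GM · (2/r − 1/a)).
2/r − 1/a = 2/1.11e+07 − 1/9.847e+06 = 7.86264e-08 m⁻¹.
v = √(1.307e+12 · 7.86264e-08) m/s ≈ 320.6 m/s = 320.6 m/s.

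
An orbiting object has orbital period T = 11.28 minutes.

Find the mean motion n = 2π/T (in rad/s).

Convert to SI: T = 11.28 minutes = 676.8 s.
n = 2π / T.
n = 2π / 676.8 s ≈ 0.009284 rad/s.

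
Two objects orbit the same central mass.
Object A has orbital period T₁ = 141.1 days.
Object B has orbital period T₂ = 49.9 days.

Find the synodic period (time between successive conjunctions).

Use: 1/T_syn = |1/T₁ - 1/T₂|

Convert to SI: T₁ = 141.1 days = 1.2191e+07 s; T₂ = 49.9 days = 4.31136e+06 s.
T_syn = |T₁ · T₂ / (T₁ − T₂)|.
T_syn = |1.2191e+07 · 4.31136e+06 / (1.2191e+07 − 4.31136e+06)| s ≈ 6.67e+06 s = 77.2 days.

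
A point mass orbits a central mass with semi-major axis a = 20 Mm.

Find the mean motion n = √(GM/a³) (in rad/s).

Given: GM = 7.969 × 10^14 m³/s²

Convert to SI: a = 20 Mm = 2e+07 m.
n = √(GM / a³).
n = √(7.969e+14 / (2e+07)³) rad/s ≈ 0.0003156 rad/s.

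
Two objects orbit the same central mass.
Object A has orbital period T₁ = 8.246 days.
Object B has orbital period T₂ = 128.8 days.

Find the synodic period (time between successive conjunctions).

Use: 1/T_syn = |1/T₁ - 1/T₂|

Convert to SI: T₁ = 8.246 days = 712454 s; T₂ = 128.8 days = 1.11283e+07 s.
T_syn = |T₁ · T₂ / (T₁ − T₂)|.
T_syn = |712454 · 1.11283e+07 / (712454 − 1.11283e+07)| s ≈ 7.612e+05 s = 8.81 days.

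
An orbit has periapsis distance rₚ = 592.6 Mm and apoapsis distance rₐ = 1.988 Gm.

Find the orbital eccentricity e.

Convert to SI: rₚ = 592.6 Mm = 5.926e+08 m; rₐ = 1.988 Gm = 1.988e+09 m.
e = (rₐ − rₚ) / (rₐ + rₚ).
e = (1.988e+09 − 5.926e+08) / (1.988e+09 + 5.926e+08) = 1.3954e+09 / 2.5806e+09 ≈ 0.5407.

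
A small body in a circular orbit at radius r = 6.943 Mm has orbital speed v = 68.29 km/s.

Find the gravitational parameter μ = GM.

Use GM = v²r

Convert to SI: r = 6.943 Mm = 6.943e+06 m; v = 68.29 km/s = 68290 m/s.
For a circular orbit v² = GM/r, so GM = v² · r.
GM = (68290)² · 6.943e+06 m³/s² ≈ 3.238e+16 m³/s² = 3.238 × 10^16 m³/s².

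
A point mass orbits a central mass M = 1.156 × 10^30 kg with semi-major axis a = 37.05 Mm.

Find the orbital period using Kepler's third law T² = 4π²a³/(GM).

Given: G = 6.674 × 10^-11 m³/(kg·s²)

Convert to SI: a = 37.05 Mm = 3.705e+07 m.
GM = G · M = 6.674e-11 · 1.156e+30 = 7.71514e+19 m³/s².
Kepler's third law: T = 2π √(a³ / GM).
Substituting a = 3.705e+07 m and GM = 7.71514e+19 m³/s²:
T = 2π √((3.705e+07)³ / 7.71514e+19) s
T ≈ 161.3 s = 2.689 minutes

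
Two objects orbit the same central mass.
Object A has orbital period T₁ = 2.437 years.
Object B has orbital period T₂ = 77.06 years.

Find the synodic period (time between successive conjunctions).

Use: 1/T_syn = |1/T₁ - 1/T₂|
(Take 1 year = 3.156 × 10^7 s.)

Convert to SI: T₁ = 2.437 years = 7.69117e+07 s; T₂ = 77.06 years = 2.43201e+09 s.
T_syn = |T₁ · T₂ / (T₁ − T₂)|.
T_syn = |7.69117e+07 · 2.43201e+09 / (7.69117e+07 − 2.43201e+09)| s ≈ 7.942e+07 s = 2.517 years.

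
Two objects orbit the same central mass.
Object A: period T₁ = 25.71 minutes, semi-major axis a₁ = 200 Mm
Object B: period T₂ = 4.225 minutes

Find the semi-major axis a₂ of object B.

Convert to SI: T₁ = 25.71 minutes = 1542.6 s; a₁ = 200 Mm = 2e+08 m; T₂ = 4.225 minutes = 253.5 s.
Kepler's third law: (T₁/T₂)² = (a₁/a₂)³ ⇒ a₂ = a₁ · (T₂/T₁)^(2/3).
T₂/T₁ = 253.5 / 1542.6 = 0.164333.
a₂ = 2e+08 · (0.164333)^(2/3) m ≈ 6e+07 m = 60 Mm.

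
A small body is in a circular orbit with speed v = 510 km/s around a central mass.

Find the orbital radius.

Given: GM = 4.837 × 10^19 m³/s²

Convert to SI: v = 510 km/s = 510000 m/s.
For a circular orbit, v² = GM / r, so r = GM / v².
r = 4.837e+19 / (510000)² m ≈ 1.86e+08 m = 186 Mm.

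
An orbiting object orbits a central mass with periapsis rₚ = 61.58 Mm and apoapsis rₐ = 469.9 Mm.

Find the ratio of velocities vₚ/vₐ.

Convert to SI: rₚ = 61.58 Mm = 6.158e+07 m; rₐ = 469.9 Mm = 4.699e+08 m.
Conservation of angular momentum gives rₚvₚ = rₐvₐ, so vₚ/vₐ = rₐ/rₚ.
vₚ/vₐ = 4.699e+08 / 6.158e+07 ≈ 7.631.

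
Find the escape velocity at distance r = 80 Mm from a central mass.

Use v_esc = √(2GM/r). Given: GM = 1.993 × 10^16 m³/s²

Convert to SI: r = 80 Mm = 8e+07 m.
Escape velocity comes from setting total energy to zero: ½v² − GM/r = 0 ⇒ v_esc = √(2GM / r).
v_esc = √(2 · 1.993e+16 / 8e+07) m/s ≈ 2.232e+04 m/s = 22.32 km/s.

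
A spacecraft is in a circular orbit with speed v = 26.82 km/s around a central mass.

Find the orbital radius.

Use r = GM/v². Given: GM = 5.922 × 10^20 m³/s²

Convert to SI: v = 26.82 km/s = 26820 m/s.
For a circular orbit, v² = GM / r, so r = GM / v².
r = 5.922e+20 / (26820)² m ≈ 8.233e+11 m = 823.3 Gm.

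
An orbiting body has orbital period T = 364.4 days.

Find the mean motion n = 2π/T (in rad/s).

Convert to SI: T = 364.4 days = 3.14842e+07 s.
n = 2π / T.
n = 2π / 3.14842e+07 s ≈ 1.996e-07 rad/s.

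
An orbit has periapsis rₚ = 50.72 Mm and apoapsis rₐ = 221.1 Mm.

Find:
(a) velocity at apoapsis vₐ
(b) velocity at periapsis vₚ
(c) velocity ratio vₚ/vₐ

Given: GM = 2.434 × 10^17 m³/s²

Convert to SI: rₚ = 50.72 Mm = 5.072e+07 m; rₐ = 221.1 Mm = 2.211e+08 m.
(a) With a = (rₚ + rₐ)/2 = 1.3591e+08 m, vₐ = √(GM (2/rₐ − 1/a)) = √(2.434e+17 · (2/2.211e+08 − 1/1.3591e+08)) m/s ≈ 2.027e+04 m/s
(b) With a = (rₚ + rₐ)/2 = 1.3591e+08 m, vₚ = √(GM (2/rₚ − 1/a)) = √(2.434e+17 · (2/5.072e+07 − 1/1.3591e+08)) m/s ≈ 8.836e+04 m/s
(c) Conservation of angular momentum (rₚvₚ = rₐvₐ) gives vₚ/vₐ = rₐ/rₚ = 2.211e+08/5.072e+07 ≈ 4.359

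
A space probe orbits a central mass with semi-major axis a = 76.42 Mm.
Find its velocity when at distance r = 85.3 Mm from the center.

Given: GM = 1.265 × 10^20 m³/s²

Convert to SI: a = 76.42 Mm = 7.642e+07 m; r = 85.3 Mm = 8.53e+07 m.
Vis-viva: v = √(GM · (2/r − 1/a)).
2/r − 1/a = 2/8.53e+07 − 1/7.642e+07 = 1.03611e-08 m⁻¹.
v = √(1.265e+20 · 1.03611e-08) m/s ≈ 1.145e+06 m/s = 1145 km/s.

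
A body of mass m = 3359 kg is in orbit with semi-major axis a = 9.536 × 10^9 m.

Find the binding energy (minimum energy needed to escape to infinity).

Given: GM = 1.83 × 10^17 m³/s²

Total orbital energy is E = −GMm/(2a); binding energy is E_bind = −E = GMm/(2a).
E_bind = 1.83e+17 · 3359 / (2 · 9.536e+09) J ≈ 3.223e+10 J = 32.23 GJ.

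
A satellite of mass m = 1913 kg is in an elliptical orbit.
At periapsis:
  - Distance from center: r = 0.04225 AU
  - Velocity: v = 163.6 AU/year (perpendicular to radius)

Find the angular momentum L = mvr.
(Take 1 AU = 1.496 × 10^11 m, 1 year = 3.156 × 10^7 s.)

Convert to SI: r = 0.04225 AU = 6.3206e+09 m; v = 163.6 AU/year = 775493 m/s.
Since v is perpendicular to r, L = m · v · r.
L = 1913 · 775493 · 6.3206e+09 kg·m²/s ≈ 9.377e+18 kg·m²/s.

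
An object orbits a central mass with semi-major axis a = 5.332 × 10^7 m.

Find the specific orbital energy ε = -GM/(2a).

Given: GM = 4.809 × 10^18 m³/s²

ε = −GM / (2a).
ε = −4.809e+18 / (2 · 5.332e+07) J/kg ≈ -4.51e+10 J/kg = -45.1 GJ/kg.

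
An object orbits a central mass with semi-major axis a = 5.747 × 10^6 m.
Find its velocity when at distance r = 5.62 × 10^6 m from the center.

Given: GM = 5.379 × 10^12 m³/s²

Vis-viva: v = √(GM · (2/r − 1/a)).
2/r − 1/a = 2/5.62e+06 − 1/5.747e+06 = 1.81868e-07 m⁻¹.
v = √(5.379e+12 · 1.81868e-07) m/s ≈ 989.1 m/s = 989.1 m/s.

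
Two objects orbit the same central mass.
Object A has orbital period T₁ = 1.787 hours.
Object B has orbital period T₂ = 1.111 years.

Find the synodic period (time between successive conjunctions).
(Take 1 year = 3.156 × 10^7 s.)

Convert to SI: T₁ = 1.787 hours = 6433.2 s; T₂ = 1.111 years = 3.50632e+07 s.
T_syn = |T₁ · T₂ / (T₁ − T₂)|.
T_syn = |6433.2 · 3.50632e+07 / (6433.2 − 3.50632e+07)| s ≈ 6434 s = 1.787 hours.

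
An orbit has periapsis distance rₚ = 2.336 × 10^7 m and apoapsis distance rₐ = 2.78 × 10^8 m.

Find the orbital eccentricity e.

e = (rₐ − rₚ) / (rₐ + rₚ).
e = (2.78e+08 − 2.336e+07) / (2.78e+08 + 2.336e+07) = 2.5464e+08 / 3.0136e+08 ≈ 0.845.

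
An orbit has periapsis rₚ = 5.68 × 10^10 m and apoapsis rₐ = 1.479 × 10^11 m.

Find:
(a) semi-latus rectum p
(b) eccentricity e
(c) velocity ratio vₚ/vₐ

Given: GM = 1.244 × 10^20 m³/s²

(a) From a = (rₚ + rₐ)/2 = 1.0235e+11 m and e = (rₐ − rₚ)/(rₐ + rₚ) = 0.445042, p = a(1 − e²) = 1.0235e+11 · (1 − (0.445042)²) ≈ 8.208e+10 m
(b) e = (rₐ − rₚ)/(rₐ + rₚ) = (1.479e+11 − 5.68e+10)/(1.479e+11 + 5.68e+10) ≈ 0.445
(c) Conservation of angular momentum (rₚvₚ = rₐvₐ) gives vₚ/vₐ = rₐ/rₚ = 1.479e+11/5.68e+10 ≈ 2.604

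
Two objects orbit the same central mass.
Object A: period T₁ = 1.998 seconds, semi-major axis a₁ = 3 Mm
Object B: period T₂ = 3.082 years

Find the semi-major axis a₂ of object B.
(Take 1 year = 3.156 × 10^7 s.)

Convert to SI: a₁ = 3 Mm = 3e+06 m; T₂ = 3.082 years = 9.72679e+07 s.
Kepler's third law: (T₁/T₂)² = (a₁/a₂)³ ⇒ a₂ = a₁ · (T₂/T₁)^(2/3).
T₂/T₁ = 9.72679e+07 / 1.998 = 4.86826e+07.
a₂ = 3e+06 · (4.86826e+07)^(2/3) m ≈ 4e+11 m = 400 Gm.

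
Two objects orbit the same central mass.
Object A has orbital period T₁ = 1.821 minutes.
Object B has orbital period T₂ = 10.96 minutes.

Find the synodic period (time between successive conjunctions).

Convert to SI: T₁ = 1.821 minutes = 109.26 s; T₂ = 10.96 minutes = 657.6 s.
T_syn = |T₁ · T₂ / (T₁ − T₂)|.
T_syn = |109.26 · 657.6 / (109.26 − 657.6)| s ≈ 131 s = 2.184 minutes.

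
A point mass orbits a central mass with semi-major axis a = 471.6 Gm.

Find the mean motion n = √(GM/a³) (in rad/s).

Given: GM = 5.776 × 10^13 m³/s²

Convert to SI: a = 471.6 Gm = 4.716e+11 m.
n = √(GM / a³).
n = √(5.776e+13 / (4.716e+11)³) rad/s ≈ 2.347e-11 rad/s.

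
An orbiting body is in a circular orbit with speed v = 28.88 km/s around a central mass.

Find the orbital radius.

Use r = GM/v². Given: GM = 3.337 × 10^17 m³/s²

Convert to SI: v = 28.88 km/s = 28880 m/s.
For a circular orbit, v² = GM / r, so r = GM / v².
r = 3.337e+17 / (28880)² m ≈ 4.001e+08 m = 400.1 Mm.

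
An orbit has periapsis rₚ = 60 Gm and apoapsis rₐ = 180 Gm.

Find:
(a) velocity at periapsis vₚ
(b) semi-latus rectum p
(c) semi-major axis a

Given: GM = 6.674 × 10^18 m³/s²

Convert to SI: rₚ = 60 Gm = 6e+10 m; rₐ = 180 Gm = 1.8e+11 m.
(a) With a = (rₚ + rₐ)/2 = 1.2e+11 m, vₚ = √(GM (2/rₚ − 1/a)) = √(6.674e+18 · (2/6e+10 − 1/1.2e+11)) m/s ≈ 1.292e+04 m/s
(b) From a = (rₚ + rₐ)/2 = 1.2e+11 m and e = (rₐ − rₚ)/(rₐ + rₚ) = 0.5, p = a(1 − e²) = 1.2e+11 · (1 − (0.5)²) ≈ 9e+10 m
(c) a = (rₚ + rₐ)/2 = (6e+10 + 1.8e+11)/2 ≈ 1.2e+11 m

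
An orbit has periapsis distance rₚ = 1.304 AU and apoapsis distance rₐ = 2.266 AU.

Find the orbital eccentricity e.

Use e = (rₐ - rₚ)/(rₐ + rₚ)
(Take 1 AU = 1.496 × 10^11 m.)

Convert to SI: rₚ = 1.304 AU = 1.95078e+11 m; rₐ = 2.266 AU = 3.38994e+11 m.
e = (rₐ − rₚ) / (rₐ + rₚ).
e = (3.38994e+11 − 1.95078e+11) / (3.38994e+11 + 1.95078e+11) = 1.43915e+11 / 5.34072e+11 ≈ 0.2695.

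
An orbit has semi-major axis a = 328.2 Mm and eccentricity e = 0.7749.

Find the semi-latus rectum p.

Convert to SI: a = 328.2 Mm = 3.282e+08 m.
p = a (1 − e²).
p = 3.282e+08 · (1 − (0.7749)²) = 3.282e+08 · 0.39953 ≈ 1.311e+08 m = 131.1 Mm.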